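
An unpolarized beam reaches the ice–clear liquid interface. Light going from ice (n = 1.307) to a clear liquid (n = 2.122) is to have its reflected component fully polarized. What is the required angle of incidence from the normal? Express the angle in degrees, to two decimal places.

θ_B ≈ 58.37°

Here n₂/n₁ = 2.122/1.307 = 1.6236, and Brewster's law gives tan θ_B = n₂/n₁.
So θ_B = arctan 1.6236 = 58.37°.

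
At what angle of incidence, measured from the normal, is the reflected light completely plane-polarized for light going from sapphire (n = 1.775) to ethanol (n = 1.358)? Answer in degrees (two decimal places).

Here n₂/n₁ = 1.358/1.775 = 0.7651, and Brewster's law gives tan θ_B = n₂/n₁.
So θ_B = arctan 0.7651 = 37.42°.

θ_B ≈ 37.42°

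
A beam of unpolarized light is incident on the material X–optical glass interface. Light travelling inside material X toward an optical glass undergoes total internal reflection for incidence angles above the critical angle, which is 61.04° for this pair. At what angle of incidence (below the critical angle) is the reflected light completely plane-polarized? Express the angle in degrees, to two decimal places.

θ_B ≈ 41.18°

sin θ_c = n₂/n₁, so n₂/n₁ = sin 61.04° = 0.8750.
Brewster: tan θ_B = n₂/n₁ = 0.8750.
θ_B = arctan(0.8750) = 41.18°.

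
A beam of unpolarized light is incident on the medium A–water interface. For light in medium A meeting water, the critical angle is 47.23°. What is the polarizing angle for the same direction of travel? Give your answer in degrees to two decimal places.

θ_B ≈ 36.28°

At the critical angle sin θ_c = n₂/n₁, giving n₂/n₁ = sin 47.23° = 0.7341.
Then tan θ_B = n₂/n₁ = 0.7341, so θ_B = arctan 0.7341 = 36.28°.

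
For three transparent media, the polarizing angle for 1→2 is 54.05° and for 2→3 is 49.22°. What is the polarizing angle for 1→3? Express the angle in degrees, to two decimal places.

θ_B ≈ 57.97°

Each Brewster angle gives a ratio: n₂/n₁ = tan 54.05° = 1.3789, n₃/n₂ = tan 49.22° = 1.1593.
So n₃/n₁ = (n₂/n₁)(n₃/n₂) = 1.3789 × 1.1593 = 1.5986.
θ_B(1→3) = arctan(1.5986) = 57.97°.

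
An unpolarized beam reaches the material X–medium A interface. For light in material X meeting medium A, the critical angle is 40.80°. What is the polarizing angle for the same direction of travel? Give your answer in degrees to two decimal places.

θ_B ≈ 33.16°

sin θ_c = n₂/n₁, so n₂/n₁ = sin 40.80° = 0.6534.
Brewster: tan θ_B = n₂/n₁ = 0.6534.
θ_B = arctan(0.6534) = 33.16°.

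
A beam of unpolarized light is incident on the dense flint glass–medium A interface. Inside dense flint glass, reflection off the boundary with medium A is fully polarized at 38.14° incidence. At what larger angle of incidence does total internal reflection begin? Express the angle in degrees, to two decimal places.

From Brewster, n₂/n₁ = tan θ_B = tan 38.14° = 0.7852.
Then sin θ_c = n₂/n₁ = 0.7852, so θ_c = arcsin 0.7852 = 51.74°.

θ_c ≈ 51.74°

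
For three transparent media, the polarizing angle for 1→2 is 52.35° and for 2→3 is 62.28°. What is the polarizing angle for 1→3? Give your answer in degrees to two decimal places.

tan θ_B(1→2) = n₂/n₁ = tan 52.35° = 1.2962.
tan θ_B(2→3) = n₃/n₂ = tan 62.28° = 1.9031.
Multiplying, n₃/n₁ = 1.2962 × 1.9031 = 2.4668, and θ_B(1→3) = arctan 2.4668 = 67.93°.

θ_B ≈ 67.93°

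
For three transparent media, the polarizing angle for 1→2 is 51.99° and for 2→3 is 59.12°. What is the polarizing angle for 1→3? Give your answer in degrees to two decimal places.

Each Brewster angle gives a ratio: n₂/n₁ = tan 51.99° = 1.2795, n₃/n₂ = tan 59.12° = 1.6722.
So n₃/n₁ = (n₂/n₁)(n₃/n₂) = 1.2795 × 1.6722 = 2.1396.
θ_B(1→3) = arctan(2.1396) = 64.95°.

θ_B ≈ 64.95°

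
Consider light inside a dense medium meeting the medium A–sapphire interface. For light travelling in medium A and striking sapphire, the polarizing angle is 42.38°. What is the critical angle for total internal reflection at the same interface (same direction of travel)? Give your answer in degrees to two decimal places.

θ_c ≈ 65.85°

n₂/n₁ = tan 42.38° = 0.9125; the critical angle satisfies sin θ_c = n₂/n₁.
θ_c = arcsin(0.9125) = 65.85°.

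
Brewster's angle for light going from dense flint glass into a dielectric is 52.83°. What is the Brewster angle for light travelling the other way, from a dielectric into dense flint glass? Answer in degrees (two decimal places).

θ_B' ≈ 37.17°

Reversing the direction swaps n₁ and n₂, so tan θ_B' = 1/tan θ_B and θ_B' = 90° − θ_B.
Hence θ_B' = 90° − 52.83° = 37.17°.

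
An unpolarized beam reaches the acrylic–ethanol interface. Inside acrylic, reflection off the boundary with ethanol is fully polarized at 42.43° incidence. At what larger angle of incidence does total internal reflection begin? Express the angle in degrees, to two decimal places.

θ_c ≈ 66.08°

n₂/n₁ = tan 42.43° = 0.9141; the critical angle satisfies sin θ_c = n₂/n₁.
θ_c = arcsin(0.9141) = 66.08°.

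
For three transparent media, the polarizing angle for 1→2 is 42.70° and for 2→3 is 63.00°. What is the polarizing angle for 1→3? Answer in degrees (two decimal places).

θ_B ≈ 61.09°

n₂/n₁ = tan 42.70° = 0.9228 and n₃/n₂ = tan 63.00° = 1.9626.
n₃/n₁ = 1.8110. Then tan θ_B(1→3) = n₃/n₁, so θ_B(1→3) = arctan(1.8110) = 61.09°.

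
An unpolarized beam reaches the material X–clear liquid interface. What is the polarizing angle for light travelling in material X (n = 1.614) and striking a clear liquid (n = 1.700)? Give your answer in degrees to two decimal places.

θ_B ≈ 46.49°

Brewster's condition: tan θ_B = n₂/n₁ = 1.700/1.614 = 1.0533.
So θ_B = arctan 1.0533 = 46.49°.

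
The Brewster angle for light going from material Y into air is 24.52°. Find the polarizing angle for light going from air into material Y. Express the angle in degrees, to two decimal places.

Reversing the direction swaps n₁ and n₂, so tan θ_B' = 1/tan θ_B and θ_B' = 90° − θ_B.
Hence θ_B' = 90° − 24.52° = 65.48°.

θ_B' ≈ 65.48°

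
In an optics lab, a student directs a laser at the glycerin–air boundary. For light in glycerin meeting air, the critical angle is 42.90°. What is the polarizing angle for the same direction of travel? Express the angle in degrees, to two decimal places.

θ_B ≈ 34.24°

sin θ_c = n₂/n₁, so n₂/n₁ = sin 42.90° = 0.6807.
Brewster: tan θ_B = n₂/n₁ = 0.6807.
θ_B = arctan(0.6807) = 34.24°.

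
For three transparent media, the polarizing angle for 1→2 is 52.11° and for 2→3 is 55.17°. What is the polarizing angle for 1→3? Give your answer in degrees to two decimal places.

Each Brewster angle gives a ratio: n₂/n₁ = tan 52.11° = 1.2850, n₃/n₂ = tan 55.17° = 1.4372.
n₃/n₁ = 1.8468. Then tan θ_B(1→3) = n₃/n₁, so θ_B(1→3) = arctan(1.8468) = 61.57°.

θ_B ≈ 61.57°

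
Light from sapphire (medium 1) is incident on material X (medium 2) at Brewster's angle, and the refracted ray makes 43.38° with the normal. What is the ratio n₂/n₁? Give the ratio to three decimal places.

n₂/n₁ ≈ 1.058

θ_B + θ_t = 90°, so θ_B = 90° − 43.38° = 46.62°.
Then n₂/n₁ = tan θ_B = tan 46.62° = 1.058.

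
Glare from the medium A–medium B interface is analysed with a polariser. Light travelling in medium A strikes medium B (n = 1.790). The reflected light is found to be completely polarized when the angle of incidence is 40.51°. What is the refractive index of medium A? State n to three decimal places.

Brewster's law: tan θ_B = n₂/n₁ (light incident in medium A, refracted into medium B).
n₁ = n₂ / tan θ_B = 1.790 / tan 40.51° = 2.095.

n ≈ 2.095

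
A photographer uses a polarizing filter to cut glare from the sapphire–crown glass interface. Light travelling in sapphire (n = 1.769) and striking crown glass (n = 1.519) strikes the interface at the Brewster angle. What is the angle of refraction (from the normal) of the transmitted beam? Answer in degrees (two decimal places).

First find Brewster's angle: tan θ_B = 1.519/1.769 = 0.8587, giving θ_B = 40.65°.
At Brewster's angle the reflected and refracted rays are perpendicular, so θ_t = 90° − θ_B = 90° − 40.65° = 49.35°.

θ_t ≈ 49.35°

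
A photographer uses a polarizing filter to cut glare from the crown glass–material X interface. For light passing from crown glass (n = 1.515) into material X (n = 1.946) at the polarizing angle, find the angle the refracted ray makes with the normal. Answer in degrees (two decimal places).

First find Brewster's angle: tan θ_B = 1.946/1.515 = 1.2845, giving θ_B = 52.10°.
At Brewster's angle the reflected and refracted rays are perpendicular, so θ_t = 90° − θ_B = 90° − 52.10° = 37.90°.

θ_t ≈ 37.90°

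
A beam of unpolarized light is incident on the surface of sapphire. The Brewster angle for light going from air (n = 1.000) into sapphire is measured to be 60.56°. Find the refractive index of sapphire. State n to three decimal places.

n ≈ 1.772

Full polarization of the reflected beam means tan θ_B = n₂/n₁, where n₁ is the incident medium (air).
n₂ = n₁ tan θ_B = 1.000 × tan 60.56° = 1.772.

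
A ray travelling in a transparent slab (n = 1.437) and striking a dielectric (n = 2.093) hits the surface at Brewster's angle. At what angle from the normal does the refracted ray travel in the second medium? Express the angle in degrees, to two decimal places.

First find Brewster's angle: tan θ_B = 2.093/1.437 = 1.4565, giving θ_B = 55.53°.
The refracted ray is perpendicular to the reflected ray, so θ_t = 90° − θ_B = 34.47°.

θ_t ≈ 34.47°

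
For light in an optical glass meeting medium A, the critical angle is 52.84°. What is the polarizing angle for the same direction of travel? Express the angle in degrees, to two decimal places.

θ_B ≈ 38.55°

sin θ_c = n₂/n₁, so n₂/n₁ = sin 52.84° = 0.7970.
Brewster: tan θ_B = n₂/n₁ = 0.7970.
θ_B = arctan(0.7970) = 38.55°.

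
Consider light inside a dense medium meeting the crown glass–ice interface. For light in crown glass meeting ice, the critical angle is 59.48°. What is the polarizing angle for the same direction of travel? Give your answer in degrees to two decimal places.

θ_B ≈ 40.74°

sin θ_c = n₂/n₁, so n₂/n₁ = sin 59.48° = 0.8615.
Brewster: tan θ_B = n₂/n₁ = 0.8615.
θ_B = arctan(0.8615) = 40.74°.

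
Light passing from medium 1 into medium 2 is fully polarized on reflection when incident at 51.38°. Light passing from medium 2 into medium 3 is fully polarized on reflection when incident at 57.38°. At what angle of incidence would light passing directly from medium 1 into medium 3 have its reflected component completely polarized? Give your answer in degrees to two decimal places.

tan θ_B(1→2) = n₂/n₁ = tan 51.38° = 1.2518.
tan θ_B(2→3) = n₃/n₂ = tan 57.38° = 1.5625.
So n₃/n₁ = (n₂/n₁)(n₃/n₂) = 1.2518 × 1.5625 = 1.9559.
θ_B(1→3) = arctan(1.9559) = 62.92°.

θ_B ≈ 62.92°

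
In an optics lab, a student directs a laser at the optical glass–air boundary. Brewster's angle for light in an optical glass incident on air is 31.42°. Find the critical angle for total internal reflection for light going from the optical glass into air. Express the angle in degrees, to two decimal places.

θ_c ≈ 37.65°

n₂/n₁ = tan 31.42° = 0.6109; the critical angle satisfies sin θ_c = n₂/n₁.
θ_c = arcsin(0.6109) = 37.65°.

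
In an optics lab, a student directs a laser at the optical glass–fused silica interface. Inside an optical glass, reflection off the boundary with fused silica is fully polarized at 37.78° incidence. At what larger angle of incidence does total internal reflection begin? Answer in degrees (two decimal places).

θ_c ≈ 50.82°

tan θ_B = n₂/n₁ = tan 37.78° = 0.7751.
Total internal reflection: sin θ_c = n₂/n₁ = 0.7751.
θ_c = arcsin(0.7751) = 50.82°.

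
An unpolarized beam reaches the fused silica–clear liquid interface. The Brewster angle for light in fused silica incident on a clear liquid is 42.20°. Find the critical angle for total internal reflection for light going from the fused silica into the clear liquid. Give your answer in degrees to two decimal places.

θ_c ≈ 65.06°

n₂/n₁ = tan 42.20° = 0.9067; the critical angle satisfies sin θ_c = n₂/n₁.
θ_c = arcsin(0.9067) = 65.06°.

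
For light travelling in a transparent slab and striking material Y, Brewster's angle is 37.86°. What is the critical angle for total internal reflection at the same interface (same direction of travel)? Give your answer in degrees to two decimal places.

θ_c ≈ 51.02°

tan θ_B = n₂/n₁ = tan 37.86° = 0.7774.
Total internal reflection: sin θ_c = n₂/n₁ = 0.7774.
θ_c = arcsin(0.7774) = 51.02°.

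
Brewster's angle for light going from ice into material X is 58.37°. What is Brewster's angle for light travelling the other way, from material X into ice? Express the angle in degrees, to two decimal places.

θ_B' ≈ 31.63°

The two Brewster angles are complementary: θ_B' = 90° − θ_B = 90° − 58.37° = 31.63°.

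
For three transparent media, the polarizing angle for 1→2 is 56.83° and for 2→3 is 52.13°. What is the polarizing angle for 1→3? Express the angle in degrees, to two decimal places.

θ_B ≈ 63.06°

Each Brewster angle gives a ratio: n₂/n₁ = tan 56.83° = 1.5299, n₃/n₂ = tan 52.13° = 1.2859.
Multiplying, n₃/n₁ = 1.5299 × 1.2859 = 1.9674, and θ_B(1→3) = arctan 1.9674 = 63.06°.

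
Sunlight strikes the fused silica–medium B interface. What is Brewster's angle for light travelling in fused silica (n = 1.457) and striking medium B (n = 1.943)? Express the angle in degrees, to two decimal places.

θ_B ≈ 53.13°

Brewster's condition: tan θ_B = n₂/n₁ = 1.943/1.457 = 1.3336.
So θ_B = arctan 1.3336 = 53.13°.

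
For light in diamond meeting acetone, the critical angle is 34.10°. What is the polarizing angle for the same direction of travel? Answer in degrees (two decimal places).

n₂/n₁ = sin θ_c = sin 34.10° = 0.5606.
tan θ_B equals the same ratio, so θ_B = arctan(0.5606) = 29.28°.

θ_B ≈ 29.28°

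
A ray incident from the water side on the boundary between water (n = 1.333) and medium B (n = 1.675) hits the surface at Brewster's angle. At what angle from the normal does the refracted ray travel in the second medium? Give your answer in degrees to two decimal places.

θ_t ≈ 38.51°

First find Brewster's angle: tan θ_B = 1.675/1.333 = 1.2566, giving θ_B = 51.49°.
The refracted ray is perpendicular to the reflected ray, so θ_t = 90° − θ_B = 38.51°.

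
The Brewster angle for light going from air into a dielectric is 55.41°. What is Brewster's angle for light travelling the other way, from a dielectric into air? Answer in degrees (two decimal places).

Reversing the direction swaps n₁ and n₂, so tan θ_B' = 1/tan θ_B and θ_B' = 90° − θ_B.
Hence θ_B' = 90° − 55.41° = 34.59°.

θ_B' ≈ 34.59°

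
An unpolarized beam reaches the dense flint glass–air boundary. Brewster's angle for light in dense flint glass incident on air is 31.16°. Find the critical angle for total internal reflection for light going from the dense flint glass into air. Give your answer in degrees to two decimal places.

θ_c ≈ 37.20°

tan θ_B = n₂/n₁ = tan 31.16° = 0.6047.
Total internal reflection: sin θ_c = n₂/n₁ = 0.6047.
θ_c = arcsin(0.6047) = 37.20°.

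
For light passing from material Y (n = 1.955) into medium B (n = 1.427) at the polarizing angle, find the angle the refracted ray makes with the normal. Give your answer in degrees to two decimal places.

θ_t ≈ 53.87°

First find Brewster's angle: tan θ_B = 1.427/1.955 = 0.7299, giving θ_B = 36.13°.
The refracted ray is perpendicular to the reflected ray, so θ_t = 90° − θ_B = 53.87°.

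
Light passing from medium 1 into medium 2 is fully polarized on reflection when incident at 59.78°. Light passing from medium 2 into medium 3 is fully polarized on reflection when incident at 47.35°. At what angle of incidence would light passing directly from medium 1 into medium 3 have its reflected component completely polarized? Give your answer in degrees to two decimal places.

n₂/n₁ = tan 59.78° = 1.7168 and n₃/n₂ = tan 47.35° = 1.0856.
So n₃/n₁ = (n₂/n₁)(n₃/n₂) = 1.7168 × 1.0856 = 1.8637.
θ_B(1→3) = arctan(1.8637) = 61.78°.

θ_B ≈ 61.78°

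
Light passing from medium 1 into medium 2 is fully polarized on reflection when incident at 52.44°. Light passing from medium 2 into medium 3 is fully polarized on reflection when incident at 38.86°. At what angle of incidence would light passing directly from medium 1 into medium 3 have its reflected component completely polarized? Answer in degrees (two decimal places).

n₂/n₁ = tan 52.44° = 1.3004 and n₃/n₂ = tan 38.86° = 0.8057.
n₃/n₁ = 1.0478. Then tan θ_B(1→3) = n₃/n₁, so θ_B(1→3) = arctan(1.0478) = 46.34°.

θ_B ≈ 46.34°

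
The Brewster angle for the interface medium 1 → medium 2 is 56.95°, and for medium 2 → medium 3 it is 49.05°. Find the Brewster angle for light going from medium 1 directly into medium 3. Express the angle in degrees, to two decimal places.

θ_B ≈ 60.55°

tan θ_B(1→2) = n₂/n₁ = tan 56.95° = 1.5369.
tan θ_B(2→3) = n₃/n₂ = tan 49.05° = 1.1524.
So n₃/n₁ = (n₂/n₁)(n₃/n₂) = 1.5369 × 1.1524 = 1.7712.
θ_B(1→3) = arctan(1.7712) = 60.55°.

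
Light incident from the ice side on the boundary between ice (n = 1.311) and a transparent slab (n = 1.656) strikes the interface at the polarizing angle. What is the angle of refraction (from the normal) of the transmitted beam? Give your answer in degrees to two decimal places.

θ_B = arctan(n₂/n₁) = arctan(1.656/1.311) = 51.63°.
Since θ_B + θ_t = 90° at Brewster incidence, θ_t = 90° − 51.63° = 38.37°.

θ_t ≈ 38.37°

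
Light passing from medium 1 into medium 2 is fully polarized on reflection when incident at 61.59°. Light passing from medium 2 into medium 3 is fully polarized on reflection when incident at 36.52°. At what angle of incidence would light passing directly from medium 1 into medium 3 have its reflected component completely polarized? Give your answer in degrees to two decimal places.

θ_B ≈ 53.85°

tan θ_B(1→2) = n₂/n₁ = tan 61.59° = 1.8487.
tan θ_B(2→3) = n₃/n₂ = tan 36.52° = 0.7405.
So n₃/n₁ = (n₂/n₁)(n₃/n₂) = 1.8487 × 0.7405 = 1.3690.
θ_B(1→3) = arctan(1.3690) = 53.85°.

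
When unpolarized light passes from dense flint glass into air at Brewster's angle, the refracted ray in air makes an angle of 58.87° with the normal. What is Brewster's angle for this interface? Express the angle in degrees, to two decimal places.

Brewster's condition makes the reflected and refracted beams perpendicular: θ_B + θ_t = 90°.
θ_B = 90° − 58.87° = 31.13°.

θ_B ≈ 31.13°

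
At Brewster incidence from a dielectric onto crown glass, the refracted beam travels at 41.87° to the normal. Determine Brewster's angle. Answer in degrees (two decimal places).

Brewster's condition makes the reflected and refracted beams perpendicular: θ_B + θ_t = 90°.
θ_B = 90° − 41.87° = 48.13°.

θ_B ≈ 48.13°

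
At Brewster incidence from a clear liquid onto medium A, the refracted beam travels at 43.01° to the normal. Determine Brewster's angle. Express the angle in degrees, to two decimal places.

θ_B ≈ 46.99°

At Brewster's angle the reflected and refracted rays are perpendicular, so θ_B + θ_t = 90°.
θ_B = 90° − 43.01° = 46.99°.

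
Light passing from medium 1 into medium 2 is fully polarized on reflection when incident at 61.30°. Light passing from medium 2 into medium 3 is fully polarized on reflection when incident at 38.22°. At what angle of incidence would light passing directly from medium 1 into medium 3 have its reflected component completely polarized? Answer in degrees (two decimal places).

θ_B ≈ 55.19°

Each Brewster angle gives a ratio: n₂/n₁ = tan 61.30° = 1.8265, n₃/n₂ = tan 38.22° = 0.7875.
So n₃/n₁ = (n₂/n₁)(n₃/n₂) = 1.8265 × 0.7875 = 1.4384.
θ_B(1→3) = arctan(1.4384) = 55.19°.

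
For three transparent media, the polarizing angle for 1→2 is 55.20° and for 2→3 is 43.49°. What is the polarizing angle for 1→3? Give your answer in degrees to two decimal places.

θ_B ≈ 53.77°

n₂/n₁ = tan 55.20° = 1.4388 and n₃/n₂ = tan 43.49° = 0.9486.
Multiplying, n₃/n₁ = 1.4388 × 0.9486 = 1.3649, and θ_B(1→3) = arctan 1.3649 = 53.77°.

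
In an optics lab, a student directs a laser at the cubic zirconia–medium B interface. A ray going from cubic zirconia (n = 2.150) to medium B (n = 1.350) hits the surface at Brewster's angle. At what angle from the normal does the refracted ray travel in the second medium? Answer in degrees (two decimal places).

θ_t ≈ 57.88°

θ_B = arctan(n₂/n₁) = arctan(1.350/2.150) = 32.12°.
Since θ_B + θ_t = 90° at Brewster incidence, θ_t = 90° − 32.12° = 57.88°.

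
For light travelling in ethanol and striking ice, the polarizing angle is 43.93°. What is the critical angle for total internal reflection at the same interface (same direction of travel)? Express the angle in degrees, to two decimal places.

θ_c ≈ 74.44°

tan θ_B = n₂/n₁ = tan 43.93° = 0.9633.
Total internal reflection: sin θ_c = n₂/n₁ = 0.9633.
θ_c = arcsin(0.9633) = 74.44°.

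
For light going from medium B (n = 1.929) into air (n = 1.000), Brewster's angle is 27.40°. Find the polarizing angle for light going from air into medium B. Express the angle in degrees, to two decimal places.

θ_B' ≈ 62.60°

Reversing the direction swaps n₁ and n₂, so tan θ_B' = 1/tan θ_B and θ_B' = 90° − θ_B.
Hence θ_B' = 90° − 27.40° = 62.60°.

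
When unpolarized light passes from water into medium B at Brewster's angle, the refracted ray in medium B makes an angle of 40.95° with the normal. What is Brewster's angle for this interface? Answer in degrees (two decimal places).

θ_B ≈ 49.05°

Since the reflected and refracted rays are at right angles at the polarizing angle, θ_B + θ_t = 90°.
So θ_B = 90° − θ_t = 90° − 40.95° = 49.05°.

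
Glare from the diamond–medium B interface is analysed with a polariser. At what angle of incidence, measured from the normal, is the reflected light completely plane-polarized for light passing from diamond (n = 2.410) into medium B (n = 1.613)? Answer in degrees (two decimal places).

The reflected p-component vanishes when tan θ_B = n₂/n₁.
tan θ_B = n₂/n₁ = 1.613/2.410 = 0.6693.
θ_B = arctan(0.6693) = 33.79°.

θ_B ≈ 33.79°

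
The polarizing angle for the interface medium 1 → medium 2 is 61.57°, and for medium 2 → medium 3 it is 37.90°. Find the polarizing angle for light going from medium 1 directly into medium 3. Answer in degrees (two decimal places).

θ_B ≈ 55.18°

tan θ_B(1→2) = n₂/n₁ = tan 61.57° = 1.8471.
tan θ_B(2→3) = n₃/n₂ = tan 37.90° = 0.7785.
Multiplying, n₃/n₁ = 1.8471 × 0.7785 = 1.4380, and θ_B(1→3) = arctan 1.4380 = 55.18°.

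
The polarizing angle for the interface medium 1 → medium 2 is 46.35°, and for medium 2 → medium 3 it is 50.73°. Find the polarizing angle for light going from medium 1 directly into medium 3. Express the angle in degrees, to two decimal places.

Each Brewster angle gives a ratio: n₂/n₁ = tan 46.35° = 1.0483, n₃/n₂ = tan 50.73° = 1.2231.
So n₃/n₁ = (n₂/n₁)(n₃/n₂) = 1.0483 × 1.2231 = 1.2821.
θ_B(1→3) = arctan(1.2821) = 52.05°.

θ_B ≈ 52.05°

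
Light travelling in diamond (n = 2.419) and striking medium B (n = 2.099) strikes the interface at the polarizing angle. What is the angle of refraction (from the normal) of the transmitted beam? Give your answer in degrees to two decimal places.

θ_t ≈ 49.05°

θ_B = arctan(n₂/n₁) = arctan(2.099/2.419) = 40.95°.
Since θ_B + θ_t = 90° at Brewster incidence, θ_t = 90° − 40.95° = 49.05°.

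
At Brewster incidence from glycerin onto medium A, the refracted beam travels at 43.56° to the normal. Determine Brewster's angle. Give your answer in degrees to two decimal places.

θ_B ≈ 46.44°

At Brewster's angle the reflected and refracted rays are perpendicular, so θ_B + θ_t = 90°.
θ_B = 90° − 43.56° = 46.44°.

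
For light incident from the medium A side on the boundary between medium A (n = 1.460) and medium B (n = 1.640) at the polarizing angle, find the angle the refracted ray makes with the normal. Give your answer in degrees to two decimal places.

θ_t ≈ 41.68°

tan θ_B = n₂/n₁ = 1.640/1.460 = 1.1233, so θ_B = 48.32°.
The refracted ray is perpendicular to the reflected ray, so θ_t = 90° − θ_B = 41.68°.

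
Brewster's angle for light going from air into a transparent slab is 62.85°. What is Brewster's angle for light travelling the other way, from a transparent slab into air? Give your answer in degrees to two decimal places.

θ_B' ≈ 27.15°

The two Brewster angles are complementary: θ_B' = 90° − θ_B = 90° − 62.85° = 27.15°.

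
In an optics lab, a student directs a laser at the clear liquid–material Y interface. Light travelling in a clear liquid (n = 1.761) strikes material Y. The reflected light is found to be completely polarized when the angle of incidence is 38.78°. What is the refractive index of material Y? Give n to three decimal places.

Full polarization of the reflected beam means tan θ_B = n₂/n₁, where n₁ is the incident medium (a clear liquid).
n₂ = n₁ tan θ_B = 1.761 × tan 38.78° = 1.415.

n ≈ 1.415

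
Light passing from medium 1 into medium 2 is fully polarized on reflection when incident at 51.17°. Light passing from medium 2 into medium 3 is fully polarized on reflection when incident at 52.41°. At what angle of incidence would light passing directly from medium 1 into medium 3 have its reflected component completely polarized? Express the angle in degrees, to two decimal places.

n₂/n₁ = tan 51.17° = 1.2424 and n₃/n₂ = tan 52.41° = 1.2990.
n₃/n₁ = 1.6139. Then tan θ_B(1→3) = n₃/n₁, so θ_B(1→3) = arctan(1.6139) = 58.22°.

θ_B ≈ 58.22°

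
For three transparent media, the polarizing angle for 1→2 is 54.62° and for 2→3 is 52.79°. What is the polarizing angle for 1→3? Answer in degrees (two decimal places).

θ_B ≈ 61.67°

n₂/n₁ = tan 54.62° = 1.4082 and n₃/n₂ = tan 52.79° = 1.3170.
Multiplying, n₃/n₁ = 1.4082 × 1.3170 = 1.8545, and θ_B(1→3) = arctan 1.8545 = 61.67°.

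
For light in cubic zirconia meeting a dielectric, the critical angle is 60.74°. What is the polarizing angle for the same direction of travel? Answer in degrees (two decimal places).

At the critical angle sin θ_c = n₂/n₁, giving n₂/n₁ = sin 60.74° = 0.8724.
Then tan θ_B = n₂/n₁ = 0.8724, so θ_B = arctan 0.8724 = 41.10°.

θ_B ≈ 41.10°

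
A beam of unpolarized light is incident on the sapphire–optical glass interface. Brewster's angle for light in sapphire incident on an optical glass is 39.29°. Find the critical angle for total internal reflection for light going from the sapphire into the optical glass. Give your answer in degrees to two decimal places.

θ_c ≈ 54.90°

n₂/n₁ = tan 39.29° = 0.8182; the critical angle satisfies sin θ_c = n₂/n₁.
θ_c = arcsin(0.8182) = 54.90°.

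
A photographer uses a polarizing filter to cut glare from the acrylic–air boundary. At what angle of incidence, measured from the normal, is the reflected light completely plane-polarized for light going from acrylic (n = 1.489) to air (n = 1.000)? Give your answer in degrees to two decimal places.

θ_B ≈ 33.88°

tan θ_B = n₂/n₁ = 1.000/1.489 = 0.6716.
So θ_B = arctan 0.6716 = 33.88°.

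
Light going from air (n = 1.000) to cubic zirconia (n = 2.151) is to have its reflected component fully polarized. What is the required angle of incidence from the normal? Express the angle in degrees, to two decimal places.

θ_B ≈ 65.07°

Here n₂/n₁ = 2.151/1.000 = 2.1510, and Brewster's law gives tan θ_B = n₂/n₁. Taking the arctangent, θ_B = 65.07°.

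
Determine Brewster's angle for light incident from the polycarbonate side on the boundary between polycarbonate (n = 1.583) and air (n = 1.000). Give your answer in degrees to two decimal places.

θ_B ≈ 32.28°

The reflected p-component vanishes when tan θ_B = n₂/n₁.
Here n₂/n₁ = 1.000/1.583 = 0.6317, and Brewster's law gives tan θ_B = n₂/n₁.
So θ_B = arctan 0.6317 = 32.28°.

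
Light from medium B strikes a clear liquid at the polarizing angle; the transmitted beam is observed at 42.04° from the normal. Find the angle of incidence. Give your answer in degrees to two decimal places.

θ_B ≈ 47.96°

Brewster's condition makes the reflected and refracted beams perpendicular: θ_B + θ_t = 90°.
θ_B = 90° − 42.04° = 47.96°.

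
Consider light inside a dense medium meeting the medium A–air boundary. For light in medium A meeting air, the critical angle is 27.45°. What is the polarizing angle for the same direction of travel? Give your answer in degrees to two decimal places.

θ_B ≈ 24.75°

n₂/n₁ = sin θ_c = sin 27.45° = 0.4610.
tan θ_B equals the same ratio, so θ_B = arctan(0.4610) = 24.75°.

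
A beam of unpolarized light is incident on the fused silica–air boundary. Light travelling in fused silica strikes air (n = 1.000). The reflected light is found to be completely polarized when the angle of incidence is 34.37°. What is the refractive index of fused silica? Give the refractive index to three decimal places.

At the polarizing angle, tan θ_B = n₂/n₁ with n₁ on the incident side (fused silica) and n₂ on the transmitted side (air).
n₁ = n₂ / tan θ_B = 1.000 / tan 34.37° = 1.462.

n ≈ 1.462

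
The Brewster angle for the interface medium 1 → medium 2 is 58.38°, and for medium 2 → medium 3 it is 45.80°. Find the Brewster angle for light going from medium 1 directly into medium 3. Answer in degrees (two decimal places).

tan θ_B(1→2) = n₂/n₁ = tan 58.38° = 1.6242.
tan θ_B(2→3) = n₃/n₂ = tan 45.80° = 1.0283.
So n₃/n₁ = (n₂/n₁)(n₃/n₂) = 1.6242 × 1.0283 = 1.6702.
θ_B(1→3) = arctan(1.6702) = 59.09°.

θ_B ≈ 59.09°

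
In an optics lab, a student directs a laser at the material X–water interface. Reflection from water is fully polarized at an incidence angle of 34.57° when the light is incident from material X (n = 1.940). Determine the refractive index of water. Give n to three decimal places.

Brewster's law: tan θ_B = n₂/n₁ (light incident in material X, refracted into water).
n₂ = n₁ tan θ_B = 1.940 × tan 34.57° = 1.337.

n ≈ 1.337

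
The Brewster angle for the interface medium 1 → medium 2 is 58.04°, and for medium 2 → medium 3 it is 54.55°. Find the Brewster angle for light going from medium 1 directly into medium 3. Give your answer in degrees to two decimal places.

Each Brewster angle gives a ratio: n₂/n₁ = tan 58.04° = 1.6028, n₃/n₂ = tan 54.55° = 1.4045.
n₃/n₁ = 2.2512. Then tan θ_B(1→3) = n₃/n₁, so θ_B(1→3) = arctan(2.2512) = 66.05°.

θ_B ≈ 66.05°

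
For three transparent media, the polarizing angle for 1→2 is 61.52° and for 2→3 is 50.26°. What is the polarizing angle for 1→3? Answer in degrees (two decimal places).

n₂/n₁ = tan 61.52° = 1.8433 and n₃/n₂ = tan 50.26° = 1.2028.
n₃/n₁ = 2.2171. Then tan θ_B(1→3) = n₃/n₁, so θ_B(1→3) = arctan(2.2171) = 65.72°.

θ_B ≈ 65.72°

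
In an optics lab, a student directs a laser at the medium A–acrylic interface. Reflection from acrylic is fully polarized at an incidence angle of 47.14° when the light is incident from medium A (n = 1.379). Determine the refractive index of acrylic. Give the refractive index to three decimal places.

At Brewster's angle, tan θ_B = n₂/n₁ with n₁ on the incident side (medium A) and n₂ on the transmitted side (acrylic).
n₂ = n₁ tan θ_B = 1.379 × tan 47.14° = 1.486.

n ≈ 1.486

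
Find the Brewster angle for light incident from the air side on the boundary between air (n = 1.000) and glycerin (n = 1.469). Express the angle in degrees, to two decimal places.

θ_B ≈ 55.76°

At Brewster's angle the reflected and refracted rays are perpendicular, which with Snell's law gives tan θ_B = n₂/n₁.
Here n₂/n₁ = 1.469/1.000 = 1.4690, and Brewster's law gives tan θ_B = n₂/n₁.
So θ_B = arctan 1.4690 = 55.76°.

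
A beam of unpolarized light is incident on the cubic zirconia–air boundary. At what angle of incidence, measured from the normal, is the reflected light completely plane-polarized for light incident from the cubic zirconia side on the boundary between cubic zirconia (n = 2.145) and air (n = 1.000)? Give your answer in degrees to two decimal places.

tan θ_B = n₂/n₁ = 1.000/2.145 = 0.4662.
θ_B = arctan(0.4662) = 24.99°.

θ_B ≈ 24.99°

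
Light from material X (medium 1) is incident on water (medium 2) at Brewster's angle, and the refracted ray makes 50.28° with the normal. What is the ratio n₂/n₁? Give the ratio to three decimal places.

At Brewster incidence θ_B = 90° − θ_t = 90° − 50.28° = 39.72°.
Then n₂/n₁ = tan θ_B = tan 39.72° = 0.831.

n₂/n₁ ≈ 0.831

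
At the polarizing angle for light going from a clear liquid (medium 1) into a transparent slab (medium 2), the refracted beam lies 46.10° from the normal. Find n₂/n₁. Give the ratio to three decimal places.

At Brewster incidence θ_B = 90° − θ_t = 90° − 46.10° = 43.90°.
tan θ_B = n₂/n₁, so n₂/n₁ = tan 43.90° = 0.962.

n₂/n₁ ≈ 0.962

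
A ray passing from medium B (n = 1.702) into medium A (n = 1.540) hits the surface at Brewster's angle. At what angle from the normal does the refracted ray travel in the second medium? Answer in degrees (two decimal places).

θ_B = arctan(n₂/n₁) = arctan(1.540/1.702) = 42.14°.
The refracted ray is perpendicular to the reflected ray, so θ_t = 90° − θ_B = 47.86°.

θ_t ≈ 47.86°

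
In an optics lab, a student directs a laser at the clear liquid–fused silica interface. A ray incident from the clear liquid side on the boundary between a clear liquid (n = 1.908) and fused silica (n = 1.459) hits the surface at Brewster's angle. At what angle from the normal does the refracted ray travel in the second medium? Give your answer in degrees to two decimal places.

First find Brewster's angle: tan θ_B = 1.459/1.908 = 0.7647, giving θ_B = 37.40°.
At Brewster's angle the reflected and refracted rays are perpendicular, so θ_t = 90° − θ_B = 90° − 37.40° = 52.60°.

θ_t ≈ 52.60°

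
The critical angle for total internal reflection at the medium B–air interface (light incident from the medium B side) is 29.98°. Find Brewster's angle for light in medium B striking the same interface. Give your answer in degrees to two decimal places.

θ_B ≈ 26.55°

n₂/n₁ = sin θ_c = sin 29.98° = 0.4997.
tan θ_B equals the same ratio, so θ_B = arctan(0.4997) = 26.55°.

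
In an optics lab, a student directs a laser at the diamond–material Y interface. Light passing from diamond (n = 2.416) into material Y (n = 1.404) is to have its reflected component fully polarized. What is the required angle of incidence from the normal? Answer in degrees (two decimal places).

θ_B ≈ 30.16°

At Brewster's angle the reflected and refracted rays are perpendicular, which with Snell's law gives tan θ_B = n₂/n₁.
tan θ_B = n₂/n₁ = 1.404/2.416 = 0.5811.
So θ_B = arctan 0.5811 = 30.16°.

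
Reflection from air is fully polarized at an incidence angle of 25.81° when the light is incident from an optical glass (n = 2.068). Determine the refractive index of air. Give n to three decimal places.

Brewster's law: tan θ_B = n₂/n₁ (light incident in an optical glass, refracted into air).
n₂ = n₁ tan θ_B = 2.068 × tan 25.81° = 1.000.

n ≈ 1.000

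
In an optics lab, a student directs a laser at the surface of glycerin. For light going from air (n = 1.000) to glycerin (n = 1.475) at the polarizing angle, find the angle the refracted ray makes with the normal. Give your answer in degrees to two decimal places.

θ_B = arctan(n₂/n₁) = arctan(1.475/1.000) = 55.86°.
At Brewster's angle the reflected and refracted rays are perpendicular, so θ_t = 90° − θ_B = 90° − 55.86° = 34.14°.

θ_t ≈ 34.14°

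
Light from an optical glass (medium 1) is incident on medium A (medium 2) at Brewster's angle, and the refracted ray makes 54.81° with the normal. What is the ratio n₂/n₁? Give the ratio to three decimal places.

n₂/n₁ ≈ 0.705

At Brewster incidence θ_B = 90° − θ_t = 90° − 54.81° = 35.19°.
tan θ_B = n₂/n₁, so n₂/n₁ = tan 35.19° = 0.705.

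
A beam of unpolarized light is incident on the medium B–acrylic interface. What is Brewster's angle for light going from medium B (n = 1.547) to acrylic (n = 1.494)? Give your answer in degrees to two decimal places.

The reflected p-component vanishes when tan θ_B = n₂/n₁.
tan θ_B = n₂/n₁ = 1.494/1.547 = 0.9657. Taking the arctangent, θ_B = 44.00°.

θ_B ≈ 44.00°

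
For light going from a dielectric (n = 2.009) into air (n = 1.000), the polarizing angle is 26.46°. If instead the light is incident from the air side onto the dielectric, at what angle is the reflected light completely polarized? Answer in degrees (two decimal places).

tan θ_B' = n₁/n₂ = 1/tan θ_B, so θ_B' = 90° − θ_B.
θ_B' = 90° − 26.46° = 63.54°.

θ_B' ≈ 63.54°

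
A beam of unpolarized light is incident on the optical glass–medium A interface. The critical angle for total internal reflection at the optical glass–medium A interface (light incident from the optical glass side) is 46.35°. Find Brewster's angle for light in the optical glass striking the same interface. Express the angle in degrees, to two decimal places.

θ_B ≈ 35.89°

n₂/n₁ = sin θ_c = sin 46.35° = 0.7236.
tan θ_B equals the same ratio, so θ_B = arctan(0.7236) = 35.89°.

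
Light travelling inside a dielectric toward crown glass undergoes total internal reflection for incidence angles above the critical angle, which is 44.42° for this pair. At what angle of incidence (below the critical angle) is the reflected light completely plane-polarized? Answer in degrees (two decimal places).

sin θ_c = n₂/n₁, so n₂/n₁ = sin 44.42° = 0.6999.
Brewster: tan θ_B = n₂/n₁ = 0.6999.
θ_B = arctan(0.6999) = 34.99°.

θ_B ≈ 34.99°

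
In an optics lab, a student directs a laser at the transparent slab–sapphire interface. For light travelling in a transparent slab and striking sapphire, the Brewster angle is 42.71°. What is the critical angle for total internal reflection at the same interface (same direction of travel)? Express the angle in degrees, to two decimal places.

θ_c ≈ 67.38°

From Brewster, n₂/n₁ = tan θ_B = tan 42.71° = 0.9231.
Then sin θ_c = n₂/n₁ = 0.9231, so θ_c = arcsin 0.9231 = 67.38°.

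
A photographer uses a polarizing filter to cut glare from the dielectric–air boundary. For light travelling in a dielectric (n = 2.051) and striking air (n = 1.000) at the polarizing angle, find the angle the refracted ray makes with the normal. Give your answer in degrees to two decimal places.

θ_B = arctan(n₂/n₁) = arctan(1.000/2.051) = 25.99°.
Since θ_B + θ_t = 90° at Brewster incidence, θ_t = 90° − 25.99° = 64.01°.

θ_t ≈ 64.01°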